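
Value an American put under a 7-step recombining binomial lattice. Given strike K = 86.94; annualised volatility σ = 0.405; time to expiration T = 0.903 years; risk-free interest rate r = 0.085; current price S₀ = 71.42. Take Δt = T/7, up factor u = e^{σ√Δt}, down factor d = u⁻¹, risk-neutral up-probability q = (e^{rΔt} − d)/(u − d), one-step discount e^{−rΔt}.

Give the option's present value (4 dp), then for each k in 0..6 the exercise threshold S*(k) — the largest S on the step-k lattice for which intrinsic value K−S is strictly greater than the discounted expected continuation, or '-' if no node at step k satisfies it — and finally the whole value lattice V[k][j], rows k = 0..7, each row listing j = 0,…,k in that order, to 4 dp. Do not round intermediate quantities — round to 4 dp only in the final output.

price = 18.4287
boundary = - - 53.3916 61.7513 53.3916 61.7513 71.4200
tree:
18.4287
25.3224 11.9804
33.5484 17.7011 6.5565
40.7764 25.1887 10.6464 2.6346
47.0259 33.5484 16.7425 4.8199 0.5201
52.4294 40.7764 25.1887 8.7138 1.0547 0.0000
57.1013 47.0259 33.5484 15.5200 2.1388 0.0000 0.0000
61.1408 52.4294 40.7764 25.1887 4.3375 0.0000 0.0000 0.0000

Δt=0.12900, u=1.15657, d=0.86462, q=0.50146, disc=e^(-rΔt)=0.98909
k=7 terminal: V=max(K-S,0) → 61.1408 52.4294 40.7764 25.1887 4.3375 0.0000 0.0000 0.0000
k=6: j=0 S=29.8387 intr=57.1013 cont=56.1532 V=57.1013[EX]; j=1 S=39.9141 intr=47.0259 cont=46.0778 V=47.0259[EX]; j=2 S=53.3916 intr=33.5484 cont=32.6003 V=33.5484[EX]; j=3 S=71.4200 intr=15.5200 cont=14.5719 V=15.5200[EX]; j=4 S=95.5359 intr=0.0000 cont=2.1388 V=2.1388[hold]; j=5 S=127.7949 intr=0.0000 cont=0.0000 V=0.0000[hold]; j=6 S=170.9465 intr=0.0000 cont=0.0000 V=0.0000[hold]  S*(6)=71.4200
k=5: j=0 S=34.5106 intr=52.4294 cont=51.4813 V=52.4294[EX]; j=1 S=46.1636 intr=40.7764 cont=39.8283 V=40.7764[EX]; j=2 S=61.7513 intr=25.1887 cont=24.2406 V=25.1887[EX]; j=3 S=82.6025 intr=4.3375 cont=8.7138 V=8.7138[hold]; j=4 S=110.4943 intr=0.0000 cont=1.0547 V=1.0547[hold]; j=5 S=147.8042 intr=0.0000 cont=0.0000 V=0.0000[hold]  S*(5)=61.7513
k=4: j=0 S=39.9141 intr=47.0259 cont=46.0778 V=47.0259[EX]; j=1 S=53.3916 intr=33.5484 cont=32.6003 V=33.5484[EX]; j=2 S=71.4200 intr=15.5200 cont=16.7425 V=16.7425[hold]; j=3 S=95.5359 intr=0.0000 cont=4.8199 V=4.8199[hold]; j=4 S=127.7949 intr=0.0000 cont=0.5201 V=0.5201[hold]  S*(4)=53.3916
k=3: j=0 S=46.1636 intr=40.7764 cont=39.8283 V=40.7764[EX]; j=1 S=61.7513 intr=25.1887 cont=24.8469 V=25.1887[EX]; j=2 S=82.6025 intr=4.3375 cont=10.6464 V=10.6464[hold]; j=3 S=110.4943 intr=0.0000 cont=2.6346 V=2.6346[hold]  S*(3)=61.7513
k=2: j=0 S=53.3916 intr=33.5484 cont=32.6003 V=33.5484[EX]; j=1 S=71.4200 intr=15.5200 cont=17.7011 V=17.7011[hold]; j=2 S=95.5359 intr=0.0000 cont=6.5565 V=6.5565[hold]  S*(2)=53.3916
k=1: j=0 S=61.7513 intr=25.1887 cont=25.3224 V=25.3224[hold]; j=1 S=82.6025 intr=4.3375 cont=11.9804 V=11.9804[hold]  S*(1)=-
k=0: j=0 S=71.4200 intr=15.5200 cont=18.4287 V=18.4287[hold]  S*(0)=-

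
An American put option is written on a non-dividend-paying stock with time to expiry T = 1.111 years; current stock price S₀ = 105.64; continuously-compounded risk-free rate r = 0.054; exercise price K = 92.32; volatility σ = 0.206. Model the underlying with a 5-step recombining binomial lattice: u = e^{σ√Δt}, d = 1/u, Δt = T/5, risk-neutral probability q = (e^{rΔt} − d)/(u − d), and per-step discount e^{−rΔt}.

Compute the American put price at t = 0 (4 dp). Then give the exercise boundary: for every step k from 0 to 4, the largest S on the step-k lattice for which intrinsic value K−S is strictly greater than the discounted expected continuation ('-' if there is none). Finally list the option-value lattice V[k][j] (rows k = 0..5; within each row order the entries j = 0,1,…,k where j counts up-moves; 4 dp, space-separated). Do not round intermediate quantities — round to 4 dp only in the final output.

price = 2.2018
boundary = - - - 78.9428 71.6375
tree:
2.2018
4.1441 0.5819
7.5917 1.2741 0.0000
13.3772 2.7900 0.0000 0.0000
20.6825 6.1092 0.0000 0.0000 0.0000
27.3117 13.3772 0.0000 0.0000 0.0000 0.0000

Δt=0.22220  u=1.10198  d=0.90746  q=0.53780  discount=0.98807
step 5 (expiry): payoffs max(K−S,0) = 27.3117 13.3772 0.0000 0.0000 0.0000 0.0000
step 4: (k=4,j=0): S=71.6375, (K−S)⁺=20.6825, hold=19.5814 ⇒ V=20.6825 exercise | (k=4,j=1): S=86.9930, (K−S)⁺=5.3270, hold=6.1092 ⇒ V=6.1092 continue | (k=4,j=2): S=105.6400, (K−S)⁺=0.0000, hold=0.0000 ⇒ V=0.0000 continue | (k=4,j=3): S=128.2839, (K−S)⁺=0.0000, hold=0.0000 ⇒ V=0.0000 continue | (k=4,j=4): S=155.7816, (K−S)⁺=0.0000, hold=0.0000 ⇒ V=0.0000 continue  boundary S*=71.6375
step 3: (k=3,j=0): S=78.9428, (K−S)⁺=13.3772, hold=12.6917 ⇒ V=13.3772 exercise | (k=3,j=1): S=95.8642, (K−S)⁺=0.0000, hold=2.7900 ⇒ V=2.7900 continue | (k=3,j=2): S=116.4127, (K−S)⁺=0.0000, hold=0.0000 ⇒ V=0.0000 continue | (k=3,j=3): S=141.3658, (K−S)⁺=0.0000, hold=0.0000 ⇒ V=0.0000 continue  boundary S*=78.9428
step 2: (k=2,j=0): S=86.9930, (K−S)⁺=5.3270, hold=7.5917 ⇒ V=7.5917 continue | (k=2,j=1): S=105.6400, (K−S)⁺=0.0000, hold=1.2741 ⇒ V=1.2741 continue | (k=2,j=2): S=128.2839, (K−S)⁺=0.0000, hold=0.0000 ⇒ V=0.0000 continue  boundary S*=-
step 1: (k=1,j=0): S=95.8642, (K−S)⁺=0.0000, hold=4.1441 ⇒ V=4.1441 continue | (k=1,j=1): S=116.4127, (K−S)⁺=0.0000, hold=0.5819 ⇒ V=0.5819 continue  boundary S*=-
step 0: (k=0,j=0): S=105.6400, (K−S)⁺=0.0000, hold=2.2018 ⇒ V=2.2018 continue  boundary S*=-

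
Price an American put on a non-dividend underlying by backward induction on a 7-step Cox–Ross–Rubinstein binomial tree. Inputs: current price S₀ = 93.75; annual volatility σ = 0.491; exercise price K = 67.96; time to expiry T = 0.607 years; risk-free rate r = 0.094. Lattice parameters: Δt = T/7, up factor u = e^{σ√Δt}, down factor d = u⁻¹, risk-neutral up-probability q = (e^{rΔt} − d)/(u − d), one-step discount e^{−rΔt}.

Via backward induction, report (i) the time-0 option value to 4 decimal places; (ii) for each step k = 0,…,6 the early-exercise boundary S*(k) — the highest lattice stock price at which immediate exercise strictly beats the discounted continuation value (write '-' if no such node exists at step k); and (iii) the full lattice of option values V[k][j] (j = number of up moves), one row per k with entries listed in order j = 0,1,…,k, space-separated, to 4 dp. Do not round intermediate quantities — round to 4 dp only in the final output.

params: Δt=0.08671 u=1.15556 d=0.86538 q=0.49212 e^(-rΔt)=0.99188
t_7 payoffs: 33.8862 22.4605 7.2036 0.0000 0.0000 0.0000 0.0000 0.0000
t_6: node(6,0) S=39.3743 payoff=28.5857 vs cont=28.0340 → 28.5857 [stop]  node(6,1) S=52.5774 payoff=15.3826 vs cont=14.8309 → 15.3826 [stop]  node(6,2) S=70.2078 payoff=0.0000 vs cont=3.6288 → 3.6288 [wait]  node(6,3) S=93.7500 payoff=0.0000 vs cont=0.0000 → 0.0000 [wait]  node(6,4) S=125.1864 payoff=0.0000 vs cont=0.0000 → 0.0000 [wait]  node(6,5) S=167.1642 payoff=0.0000 vs cont=0.0000 → 0.0000 [wait]  node(6,6) S=223.2180 payoff=0.0000 vs cont=0.0000 → 0.0000 [wait]  ⇒ S*(6)=52.5774
t_5: node(5,0) S=45.4995 payoff=22.4605 vs cont=21.9088 → 22.4605 [stop]  node(5,1) S=60.7564 payoff=7.2036 vs cont=9.5204 → 9.5204 [wait]  node(5,2) S=81.1294 payoff=0.0000 vs cont=1.8280 → 1.8280 [wait]  node(5,3) S=108.3339 payoff=0.0000 vs cont=0.0000 → 0.0000 [wait]  node(5,4) S=144.6606 payoff=0.0000 vs cont=0.0000 → 0.0000 [wait]  node(5,5) S=193.1685 payoff=0.0000 vs cont=0.0000 → 0.0000 [wait]  ⇒ S*(5)=45.4995
t_4: node(4,0) S=52.5774 payoff=15.3826 vs cont=15.9618 → 15.9618 [wait]  node(4,1) S=70.2078 payoff=0.0000 vs cont=5.6883 → 5.6883 [wait]  node(4,2) S=93.7500 payoff=0.0000 vs cont=0.9209 → 0.9209 [wait]  node(4,3) S=125.1864 payoff=0.0000 vs cont=0.0000 → 0.0000 [wait]  node(4,4) S=167.1642 payoff=0.0000 vs cont=0.0000 → 0.0000 [wait]  ⇒ S*(4)=-
t_3: node(3,0) S=60.7564 payoff=7.2036 vs cont=10.8174 → 10.8174 [wait]  node(3,1) S=81.1294 payoff=0.0000 vs cont=3.3150 → 3.3150 [wait]  node(3,2) S=108.3339 payoff=0.0000 vs cont=0.4639 → 0.4639 [wait]  node(3,3) S=144.6606 payoff=0.0000 vs cont=0.0000 → 0.0000 [wait]  ⇒ S*(3)=-
t_2: node(2,0) S=70.2078 payoff=0.0000 vs cont=7.0675 → 7.0675 [wait]  node(2,1) S=93.7500 payoff=0.0000 vs cont=1.8964 → 1.8964 [wait]  node(2,2) S=125.1864 payoff=0.0000 vs cont=0.2337 → 0.2337 [wait]  ⇒ S*(2)=-
t_1: node(1,0) S=81.1294 payoff=0.0000 vs cont=4.4860 → 4.4860 [wait]  node(1,1) S=108.3339 payoff=0.0000 vs cont=1.0694 → 1.0694 [wait]  ⇒ S*(1)=-
t_0: node(0,0) S=93.7500 payoff=0.0000 vs cont=2.7818 → 2.7818 [wait]  ⇒ S*(0)=-

price = 2.7818
boundary = - - - - - 45.4995 52.5774
tree:
2.7818
4.4860 1.0694
7.0675 1.8964 0.2337
10.8174 3.3150 0.4639 0.0000
15.9618 5.6883 0.9209 0.0000 0.0000
22.4605 9.5204 1.8280 0.0000 0.0000 0.0000
28.5857 15.3826 3.6288 0.0000 0.0000 0.0000 0.0000
33.8862 22.4605 7.2036 0.0000 0.0000 0.0000 0.0000 0.0000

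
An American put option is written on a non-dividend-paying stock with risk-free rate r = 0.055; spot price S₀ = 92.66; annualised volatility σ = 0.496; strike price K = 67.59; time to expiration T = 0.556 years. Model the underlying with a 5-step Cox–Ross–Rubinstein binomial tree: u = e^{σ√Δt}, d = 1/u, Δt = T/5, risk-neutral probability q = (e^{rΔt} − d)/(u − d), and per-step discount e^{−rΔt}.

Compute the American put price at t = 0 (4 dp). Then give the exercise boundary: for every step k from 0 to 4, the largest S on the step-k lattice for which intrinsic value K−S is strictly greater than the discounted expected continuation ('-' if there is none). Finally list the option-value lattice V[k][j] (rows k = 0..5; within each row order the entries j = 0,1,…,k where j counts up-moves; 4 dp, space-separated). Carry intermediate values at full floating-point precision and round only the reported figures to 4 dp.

price = 2.9869
boundary = - - - - 47.8150
tree:
2.9869
5.0049 0.8146
8.2011 1.5677 0.0000
13.0292 3.0171 0.0000 0.0000
19.7750 5.8065 0.0000 0.0000 0.0000
27.0642 11.1748 0.0000 0.0000 0.0000 0.0000

Δt=0.11120  u=1.17986  d=0.84756  q=0.47721  discount=0.99390
step 5 (expiry): payoffs max(K−S,0) = 27.0642 11.1748 0.0000 0.0000 0.0000 0.0000
step 4: (k=4,j=0): S=47.8150, (K−S)⁺=19.7750, hold=19.3629 ⇒ V=19.7750 exercise | (k=4,j=1): S=66.5623, (K−S)⁺=1.0277, hold=5.8065 ⇒ V=5.8065 continue | (k=4,j=2): S=92.6600, (K−S)⁺=0.0000, hold=0.0000 ⇒ V=0.0000 continue | (k=4,j=3): S=128.9901, (K−S)⁺=0.0000, hold=0.0000 ⇒ V=0.0000 continue | (k=4,j=4): S=179.5645, (K−S)⁺=0.0000, hold=0.0000 ⇒ V=0.0000 continue  boundary S*=47.8150
step 3: (k=3,j=0): S=56.4152, (K−S)⁺=11.1748, hold=13.0292 ⇒ V=13.0292 continue | (k=3,j=1): S=78.5345, (K−S)⁺=0.0000, hold=3.0171 ⇒ V=3.0171 continue | (k=3,j=2): S=109.3262, (K−S)⁺=0.0000, hold=0.0000 ⇒ V=0.0000 continue | (k=3,j=3): S=152.1908, (K−S)⁺=0.0000, hold=0.0000 ⇒ V=0.0000 continue  boundary S*=-
step 2: (k=2,j=0): S=66.5623, (K−S)⁺=1.0277, hold=8.2011 ⇒ V=8.2011 continue | (k=2,j=1): S=92.6600, (K−S)⁺=0.0000, hold=1.5677 ⇒ V=1.5677 continue | (k=2,j=2): S=128.9901, (K−S)⁺=0.0000, hold=0.0000 ⇒ V=0.0000 continue  boundary S*=-
step 1: (k=1,j=0): S=78.5345, (K−S)⁺=0.0000, hold=5.0049 ⇒ V=5.0049 continue | (k=1,j=1): S=109.3262, (K−S)⁺=0.0000, hold=0.8146 ⇒ V=0.8146 continue  boundary S*=-
step 0: (k=0,j=0): S=92.6600, (K−S)⁺=0.0000, hold=2.9869 ⇒ V=2.9869 continue  boundary S*=-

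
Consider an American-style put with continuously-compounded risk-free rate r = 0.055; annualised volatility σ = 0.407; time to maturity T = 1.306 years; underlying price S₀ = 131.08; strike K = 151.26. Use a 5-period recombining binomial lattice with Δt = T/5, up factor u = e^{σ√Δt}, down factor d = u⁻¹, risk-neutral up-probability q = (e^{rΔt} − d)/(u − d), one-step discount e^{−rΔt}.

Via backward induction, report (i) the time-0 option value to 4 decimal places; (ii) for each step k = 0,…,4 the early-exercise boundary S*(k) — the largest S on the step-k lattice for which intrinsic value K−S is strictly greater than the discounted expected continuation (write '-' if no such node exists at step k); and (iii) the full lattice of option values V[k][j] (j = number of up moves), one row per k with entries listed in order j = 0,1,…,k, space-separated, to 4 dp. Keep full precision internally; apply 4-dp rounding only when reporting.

Δt=0.26120, u=1.23122, d=0.81220, q=0.48272, disc=e^(-rΔt)=0.98574
k=5 terminal: V=max(K-S,0) → 104.9311 81.0295 44.7968 0.0000 0.0000 0.0000
k=4: j=0 S=57.0412 intr=94.2188 cont=92.0613 V=94.2188[EX]; j=1 S=86.4694 intr=64.7906 cont=62.6331 V=64.7906[EX]; j=2 S=131.0800 intr=20.1800 cont=22.8421 V=22.8421[hold]; j=3 S=198.7057 intr=0.0000 cont=0.0000 V=0.0000[hold]; j=4 S=301.2202 intr=0.0000 cont=0.0000 V=0.0000[hold]  S*(4)=86.4694
k=3: j=0 S=70.2305 intr=81.0295 cont=78.8720 V=81.0295[EX]; j=1 S=106.4632 intr=44.7968 cont=43.9061 V=44.7968[EX]; j=2 S=161.3888 intr=0.0000 cont=11.6473 V=11.6473[hold]; j=3 S=244.6511 intr=0.0000 cont=0.0000 V=0.0000[hold]  S*(3)=106.4632
k=2: j=0 S=86.4694 intr=64.7906 cont=62.6331 V=64.7906[EX]; j=1 S=131.0800 intr=20.1800 cont=28.3843 V=28.3843[hold]; j=2 S=198.7057 intr=0.0000 cont=5.9390 V=5.9390[hold]  S*(2)=86.4694
k=1: j=0 S=106.4632 intr=44.7968 cont=46.5432 V=46.5432[hold]; j=1 S=161.3888 intr=0.0000 cont=17.2993 V=17.2993[hold]  S*(1)=-
k=0: j=0 S=131.0800 intr=20.1800 cont=31.9642 V=31.9642[hold]  S*(0)=-

price = 31.9642
boundary = - - 86.4694 106.4632 86.4694
tree:
31.9642
46.5432 17.2993
64.7906 28.3843 5.9390
81.0295 44.7968 11.6473 0.0000
94.2188 64.7906 22.8421 0.0000 0.0000
104.9311 81.0295 44.7968 0.0000 0.0000 0.0000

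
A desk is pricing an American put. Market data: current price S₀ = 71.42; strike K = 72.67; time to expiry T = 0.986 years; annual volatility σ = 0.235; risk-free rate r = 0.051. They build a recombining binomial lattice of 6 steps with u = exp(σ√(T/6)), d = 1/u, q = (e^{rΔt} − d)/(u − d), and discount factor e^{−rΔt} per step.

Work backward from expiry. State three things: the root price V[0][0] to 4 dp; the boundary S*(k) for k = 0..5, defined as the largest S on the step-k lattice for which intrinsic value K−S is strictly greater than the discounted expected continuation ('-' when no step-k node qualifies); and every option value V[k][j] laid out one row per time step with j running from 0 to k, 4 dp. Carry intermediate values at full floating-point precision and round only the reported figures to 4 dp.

price = 5.8767
boundary = - - 59.0302 53.6663 59.0302 64.9302
tree:
5.8767
9.1298 2.9726
13.6398 5.1196 1.0414
19.0037 8.5462 2.0432 0.1345
23.8802 13.6398 3.9885 0.2828 0.0000
28.3136 19.0037 7.7398 0.5946 0.0000 0.0000
32.3442 23.8802 13.6398 1.2500 0.0000 0.0000 0.0000

params: Δt=0.16433 u=1.09995 d=0.90913 q=0.52031 e^(-rΔt)=0.99165
t_6 payoffs: 32.3442 23.8802 13.6398 1.2500 0.0000 0.0000 0.0000
t_5: node(5,0) S=44.3564 payoff=28.3136 vs cont=27.7071 → 28.3136 [stop]  node(5,1) S=53.6663 payoff=19.0037 vs cont=18.3972 → 19.0037 [stop]  node(5,2) S=64.9302 payoff=7.7398 vs cont=7.1333 → 7.7398 [stop]  node(5,3) S=78.5584 payoff=0.0000 vs cont=0.5946 → 0.5946 [wait]  node(5,4) S=95.0470 payoff=0.0000 vs cont=0.0000 → 0.0000 [wait]  node(5,5) S=114.9963 payoff=0.0000 vs cont=0.0000 → 0.0000 [wait]  ⇒ S*(5)=64.9302
t_4: node(4,0) S=48.7898 payoff=23.8802 vs cont=23.2737 → 23.8802 [stop]  node(4,1) S=59.0302 payoff=13.6398 vs cont=13.0333 → 13.6398 [stop]  node(4,2) S=71.4200 payoff=1.2500 vs cont=3.9885 → 3.9885 [wait]  node(4,3) S=86.4103 payoff=0.0000 vs cont=0.2828 → 0.2828 [wait]  node(4,4) S=104.5469 payoff=0.0000 vs cont=0.0000 → 0.0000 [wait]  ⇒ S*(4)=59.0302
t_3: node(3,0) S=53.6663 payoff=19.0037 vs cont=18.3972 → 19.0037 [stop]  node(3,1) S=64.9302 payoff=7.7398 vs cont=8.5462 → 8.5462 [wait]  node(3,2) S=78.5584 payoff=0.0000 vs cont=2.0432 → 2.0432 [wait]  node(3,3) S=95.0470 payoff=0.0000 vs cont=0.1345 → 0.1345 [wait]  ⇒ S*(3)=53.6663
t_2: node(2,0) S=59.0302 payoff=13.6398 vs cont=13.4494 → 13.6398 [stop]  node(2,1) S=71.4200 payoff=1.2500 vs cont=5.1196 → 5.1196 [wait]  node(2,2) S=86.4103 payoff=0.0000 vs cont=1.0414 → 1.0414 [wait]  ⇒ S*(2)=59.0302
t_1: node(1,0) S=64.9302 payoff=7.7398 vs cont=9.1298 → 9.1298 [wait]  node(1,1) S=78.5584 payoff=0.0000 vs cont=2.9726 → 2.9726 [wait]  ⇒ S*(1)=-
t_0: node(0,0) S=71.4200 payoff=1.2500 vs cont=5.8767 → 5.8767 [wait]  ⇒ S*(0)=-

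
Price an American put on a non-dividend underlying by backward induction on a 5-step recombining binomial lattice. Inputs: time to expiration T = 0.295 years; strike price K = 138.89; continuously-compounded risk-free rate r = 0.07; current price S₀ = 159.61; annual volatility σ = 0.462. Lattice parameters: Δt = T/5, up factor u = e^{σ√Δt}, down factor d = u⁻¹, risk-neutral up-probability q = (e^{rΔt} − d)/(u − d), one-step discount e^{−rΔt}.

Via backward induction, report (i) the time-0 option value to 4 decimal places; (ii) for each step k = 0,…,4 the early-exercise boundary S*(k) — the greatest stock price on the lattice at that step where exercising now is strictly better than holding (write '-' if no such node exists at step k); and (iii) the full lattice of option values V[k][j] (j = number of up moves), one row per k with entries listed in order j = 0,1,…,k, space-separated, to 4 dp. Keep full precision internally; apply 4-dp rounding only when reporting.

price = 5.6828
boundary = - - - - 101.8861
tree:
5.6828
9.6072 1.6523
15.7969 3.2557 0.0000
24.9529 6.4148 0.0000 0.0000
37.0039 12.6394 0.0000 0.0000 0.0000
47.8193 24.9041 0.0000 0.0000 0.0000 0.0000

Δt=0.05900, u=1.11876, d=0.89385, q=0.49038, disc=e^(-rΔt)=0.99588
k=5 terminal: V=max(K-S,0) → 47.8193 24.9041 0.0000 0.0000 0.0000 0.0000
k=4: j=0 S=101.8861 intr=37.0039 cont=36.4314 V=37.0039[EX]; j=1 S=127.5227 intr=11.3673 cont=12.6394 V=12.6394[hold]; j=2 S=159.6100 intr=0.0000 cont=0.0000 V=0.0000[hold]; j=3 S=199.7711 intr=0.0000 cont=0.0000 V=0.0000[hold]; j=4 S=250.0375 intr=0.0000 cont=0.0000 V=0.0000[hold]  S*(4)=101.8861
k=3: j=0 S=113.9859 intr=24.9041 cont=24.9529 V=24.9529[hold]; j=1 S=142.6671 intr=0.0000 cont=6.4148 V=6.4148[hold]; j=2 S=178.5650 intr=0.0000 cont=0.0000 V=0.0000[hold]; j=3 S=223.4956 intr=0.0000 cont=0.0000 V=0.0000[hold]  S*(3)=-
k=2: j=0 S=127.5227 intr=11.3673 cont=15.7969 V=15.7969[hold]; j=1 S=159.6100 intr=0.0000 cont=3.2557 V=3.2557[hold]; j=2 S=199.7711 intr=0.0000 cont=0.0000 V=0.0000[hold]  S*(2)=-
k=1: j=0 S=142.6671 intr=0.0000 cont=9.6072 V=9.6072[hold]; j=1 S=178.5650 intr=0.0000 cont=1.6523 V=1.6523[hold]  S*(1)=-
k=0: j=0 S=159.6100 intr=0.0000 cont=5.6828 V=5.6828[hold]  S*(0)=-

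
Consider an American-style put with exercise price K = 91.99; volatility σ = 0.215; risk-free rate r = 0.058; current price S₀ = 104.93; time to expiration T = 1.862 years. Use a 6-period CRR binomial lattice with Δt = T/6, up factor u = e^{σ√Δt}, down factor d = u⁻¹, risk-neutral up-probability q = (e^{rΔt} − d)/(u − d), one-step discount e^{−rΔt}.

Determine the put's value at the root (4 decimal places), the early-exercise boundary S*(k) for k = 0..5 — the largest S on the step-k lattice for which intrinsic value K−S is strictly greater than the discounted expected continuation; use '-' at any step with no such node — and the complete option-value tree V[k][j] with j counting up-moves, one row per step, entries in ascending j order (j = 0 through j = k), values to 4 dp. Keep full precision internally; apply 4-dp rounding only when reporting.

price = 3.8216
boundary = - - - 73.2574 64.9884 73.2574
tree:
3.8216
6.7131 1.5419
11.4330 3.0078 0.3729
18.7326 5.7373 0.8359 0.0000
27.0016 10.6085 1.8734 0.0000 0.0000
34.3373 18.7326 4.1990 0.0000 0.0000 0.0000
40.8449 27.0016 9.4114 0.0000 0.0000 0.0000 0.0000

Δt=0.31033, u=1.12724, d=0.88712, q=0.54573, disc=e^(-rΔt)=0.98216
k=6 terminal: V=max(K-S,0) → 40.8449 27.0016 9.4114 0.0000 0.0000 0.0000 0.0000
k=5: j=0 S=57.6527 intr=34.3373 cont=32.6964 V=34.3373[EX]; j=1 S=73.2574 intr=18.7326 cont=17.0916 V=18.7326[EX]; j=2 S=93.0859 intr=0.0000 cont=4.1990 V=4.1990[hold]; j=3 S=118.2812 intr=0.0000 cont=0.0000 V=0.0000[hold]; j=4 S=150.2961 intr=0.0000 cont=0.0000 V=0.0000[hold]; j=5 S=190.9764 intr=0.0000 cont=0.0000 V=0.0000[hold]  S*(5)=73.2574
k=4: j=0 S=64.9884 intr=27.0016 cont=25.3607 V=27.0016[EX]; j=1 S=82.5786 intr=9.4114 cont=10.6085 V=10.6085[hold]; j=2 S=104.9300 intr=0.0000 cont=1.8734 V=1.8734[hold]; j=3 S=133.3312 intr=0.0000 cont=0.0000 V=0.0000[hold]; j=4 S=169.4196 intr=0.0000 cont=0.0000 V=0.0000[hold]  S*(4)=64.9884
k=3: j=0 S=73.2574 intr=18.7326 cont=17.7333 V=18.7326[EX]; j=1 S=93.0859 intr=0.0000 cont=5.7373 V=5.7373[hold]; j=2 S=118.2812 intr=0.0000 cont=0.8359 V=0.8359[hold]; j=3 S=150.2961 intr=0.0000 cont=0.0000 V=0.0000[hold]  S*(3)=73.2574
k=2: j=0 S=82.5786 intr=9.4114 cont=11.4330 V=11.4330[hold]; j=1 S=104.9300 intr=0.0000 cont=3.0078 V=3.0078[hold]; j=2 S=133.3312 intr=0.0000 cont=0.3729 V=0.3729[hold]  S*(2)=-
k=1: j=0 S=93.0859 intr=0.0000 cont=6.7131 V=6.7131[hold]; j=1 S=118.2812 intr=0.0000 cont=1.5419 V=1.5419[hold]  S*(1)=-
k=0: j=0 S=104.9300 intr=0.0000 cont=3.8216 V=3.8216[hold]  S*(0)=-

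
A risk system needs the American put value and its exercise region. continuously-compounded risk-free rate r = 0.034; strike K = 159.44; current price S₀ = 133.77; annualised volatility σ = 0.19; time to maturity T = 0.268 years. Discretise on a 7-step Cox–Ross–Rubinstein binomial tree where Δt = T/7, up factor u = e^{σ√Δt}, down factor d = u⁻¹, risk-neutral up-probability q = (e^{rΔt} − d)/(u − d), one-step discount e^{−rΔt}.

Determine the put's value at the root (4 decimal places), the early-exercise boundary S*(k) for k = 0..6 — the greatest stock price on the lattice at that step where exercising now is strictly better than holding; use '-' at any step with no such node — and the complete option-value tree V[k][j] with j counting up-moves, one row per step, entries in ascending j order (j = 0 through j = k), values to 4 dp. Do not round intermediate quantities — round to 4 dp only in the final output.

price = 25.6700
boundary = 133.7700 138.8367 133.7700 138.8367 144.0954 138.8367 144.0954
tree:
25.6700
30.5518 20.6033
35.2555 25.6700 15.5214
39.7875 30.5518 20.6033 10.6438
44.1541 35.2555 25.6700 15.3446 6.1223
48.3614 39.7875 30.5518 20.6033 10.0009 2.3849
52.4151 44.1541 35.2555 25.6700 15.3446 4.8558 0.0000
56.3209 48.3614 39.7875 30.5518 20.6033 9.8868 0.0000 0.0000

Δt=0.03829, u=1.03788, d=0.96351, q=0.50822, disc=e^(-rΔt)=0.99870
k=7 terminal: V=max(K-S,0) → 56.3209 48.3614 39.7875 30.5518 20.6033 9.8868 0.0000 0.0000
k=6: j=0 S=107.0249 intr=52.4151 cont=52.2077 V=52.4151[EX]; j=1 S=115.2859 intr=44.1541 cont=43.9467 V=44.1541[EX]; j=2 S=124.1845 intr=35.2555 cont=35.0481 V=35.2555[EX]; j=3 S=133.7700 intr=25.6700 cont=25.4626 V=25.6700[EX]; j=4 S=144.0954 intr=15.3446 cont=15.1372 V=15.3446[EX]; j=5 S=155.2178 intr=4.2222 cont=4.8558 V=4.8558[hold]; j=6 S=167.1987 intr=0.0000 cont=0.0000 V=0.0000[hold]  S*(6)=144.0954
k=5: j=0 S=111.0786 intr=48.3614 cont=48.1540 V=48.3614[EX]; j=1 S=119.6525 intr=39.7875 cont=39.5801 V=39.7875[EX]; j=2 S=128.8882 intr=30.5518 cont=30.3444 V=30.5518[EX]; j=3 S=138.8367 intr=20.6033 cont=20.3959 V=20.6033[EX]; j=4 S=149.5532 intr=9.8868 cont=10.0009 V=10.0009[hold]; j=5 S=161.0969 intr=0.0000 cont=2.3849 V=2.3849[hold]  S*(5)=138.8367
k=4: j=0 S=115.2859 intr=44.1541 cont=43.9467 V=44.1541[EX]; j=1 S=124.1845 intr=35.2555 cont=35.0481 V=35.2555[EX]; j=2 S=133.7700 intr=25.6700 cont=25.4626 V=25.6700[EX]; j=3 S=144.0954 intr=15.3446 cont=15.1951 V=15.3446[EX]; j=4 S=155.2178 intr=4.2222 cont=6.1223 V=6.1223[hold]  S*(4)=144.0954
k=3: j=0 S=119.6525 intr=39.7875 cont=39.5801 V=39.7875[EX]; j=1 S=128.8882 intr=30.5518 cont=30.3444 V=30.5518[EX]; j=2 S=138.8367 intr=20.6033 cont=20.3959 V=20.6033[EX]; j=3 S=149.5532 intr=9.8868 cont=10.6438 V=10.6438[hold]  S*(3)=138.8367
k=2: j=0 S=124.1845 intr=35.2555 cont=35.0481 V=35.2555[EX]; j=1 S=133.7700 intr=25.6700 cont=25.4626 V=25.6700[EX]; j=2 S=144.0954 intr=15.3446 cont=15.5214 V=15.5214[hold]  S*(2)=133.7700
k=1: j=0 S=128.8882 intr=30.5518 cont=30.3444 V=30.5518[EX]; j=1 S=138.8367 intr=20.6033 cont=20.4856 V=20.6033[EX]  S*(1)=138.8367
k=0: j=0 S=133.7700 intr=25.6700 cont=25.4626 V=25.6700[EX]  S*(0)=133.7700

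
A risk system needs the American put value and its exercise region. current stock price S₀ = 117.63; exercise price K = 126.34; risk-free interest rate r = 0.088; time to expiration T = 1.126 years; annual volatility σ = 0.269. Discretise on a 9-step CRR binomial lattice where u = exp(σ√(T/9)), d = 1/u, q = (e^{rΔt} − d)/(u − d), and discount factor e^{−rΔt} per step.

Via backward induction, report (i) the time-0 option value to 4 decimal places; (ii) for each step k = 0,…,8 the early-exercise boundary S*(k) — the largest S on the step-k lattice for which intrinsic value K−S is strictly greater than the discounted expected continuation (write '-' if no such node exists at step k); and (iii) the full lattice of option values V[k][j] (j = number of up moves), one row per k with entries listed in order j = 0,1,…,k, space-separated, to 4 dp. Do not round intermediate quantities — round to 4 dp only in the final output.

params: Δt=0.12511 u=1.09982 d=0.90924 q=0.53432 e^(-rΔt)=0.98905
t_9 payoffs: 76.3806 65.9087 53.2418 37.9199 19.3863 0.0000 0.0000 0.0000 0.0000 0.0000
t_8: node(8,0) S=54.9465 payoff=71.3935 vs cont=70.0102 → 71.3935 [stop]  node(8,1) S=66.4637 payoff=59.8763 vs cont=58.4930 → 59.8763 [stop]  node(8,2) S=80.3950 payoff=45.9450 vs cont=44.5617 → 45.9450 [stop]  node(8,3) S=97.2464 payoff=29.0936 vs cont=27.7103 → 29.0936 [stop]  node(8,4) S=117.6300 payoff=8.7100 vs cont=8.9290 → 8.9290 [wait]  node(8,5) S=142.2862 payoff=0.0000 vs cont=0.0000 → 0.0000 [wait]  node(8,6) S=172.1105 payoff=0.0000 vs cont=0.0000 → 0.0000 [wait]  node(8,7) S=208.1862 payoff=0.0000 vs cont=0.0000 → 0.0000 [wait]  node(8,8) S=251.8237 payoff=0.0000 vs cont=0.0000 → 0.0000 [wait]  ⇒ S*(8)=97.2464
t_7: node(7,0) S=60.4313 payoff=65.9087 vs cont=64.5253 → 65.9087 [stop]  node(7,1) S=73.0982 payoff=53.2418 vs cont=51.8585 → 53.2418 [stop]  node(7,2) S=88.4201 payoff=37.9199 vs cont=36.5365 → 37.9199 [stop]  node(7,3) S=106.9537 payoff=19.3863 vs cont=18.1187 → 19.3863 [stop]  node(7,4) S=129.3720 payoff=0.0000 vs cont=4.1125 → 4.1125 [wait]  node(7,5) S=156.4894 payoff=0.0000 vs cont=0.0000 → 0.0000 [wait]  node(7,6) S=189.2908 payoff=0.0000 vs cont=0.0000 → 0.0000 [wait]  node(7,7) S=228.9677 payoff=0.0000 vs cont=0.0000 → 0.0000 [wait]  ⇒ S*(7)=106.9537
t_6: node(6,0) S=66.4637 payoff=59.8763 vs cont=58.4930 → 59.8763 [stop]  node(6,1) S=80.3950 payoff=45.9450 vs cont=44.5617 → 45.9450 [stop]  node(6,2) S=97.2464 payoff=29.0936 vs cont=27.7103 → 29.0936 [stop]  node(6,3) S=117.6300 payoff=8.7100 vs cont=11.1023 → 11.1023 [wait]  node(6,4) S=142.2862 payoff=0.0000 vs cont=1.8942 → 1.8942 [wait]  node(6,5) S=172.1105 payoff=0.0000 vs cont=0.0000 → 0.0000 [wait]  node(6,6) S=208.1862 payoff=0.0000 vs cont=0.0000 → 0.0000 [wait]  ⇒ S*(6)=97.2464
t_5: node(5,0) S=73.0982 payoff=53.2418 vs cont=51.8585 → 53.2418 [stop]  node(5,1) S=88.4201 payoff=37.9199 vs cont=36.5365 → 37.9199 [stop]  node(5,2) S=106.9537 payoff=19.3863 vs cont=19.2672 → 19.3863 [stop]  node(5,3) S=129.3720 payoff=0.0000 vs cont=6.1145 → 6.1145 [wait]  node(5,4) S=156.4894 payoff=0.0000 vs cont=0.8724 → 0.8724 [wait]  node(5,5) S=189.2908 payoff=0.0000 vs cont=0.0000 → 0.0000 [wait]  ⇒ S*(5)=106.9537
t_4: node(4,0) S=80.3950 payoff=45.9450 vs cont=44.5617 → 45.9450 [stop]  node(4,1) S=97.2464 payoff=29.0936 vs cont=27.7103 → 29.0936 [stop]  node(4,2) S=117.6300 payoff=8.7100 vs cont=12.1603 → 12.1603 [wait]  node(4,3) S=142.2862 payoff=0.0000 vs cont=3.2773 → 3.2773 [wait]  node(4,4) S=172.1105 payoff=0.0000 vs cont=0.4018 → 0.4018 [wait]  ⇒ S*(4)=97.2464
t_3: node(3,0) S=88.4201 payoff=37.9199 vs cont=36.5365 → 37.9199 [stop]  node(3,1) S=106.9537 payoff=19.3863 vs cont=19.8263 → 19.8263 [wait]  node(3,2) S=129.3720 payoff=0.0000 vs cont=7.3328 → 7.3328 [wait]  node(3,3) S=156.4894 payoff=0.0000 vs cont=1.7218 → 1.7218 [wait]  ⇒ S*(3)=88.4201
t_2: node(2,0) S=97.2464 payoff=29.0936 vs cont=27.9428 → 29.0936 [stop]  node(2,1) S=117.6300 payoff=8.7100 vs cont=13.0068 → 13.0068 [wait]  node(2,2) S=142.2862 payoff=0.0000 vs cont=4.2873 → 4.2873 [wait]  ⇒ S*(2)=97.2464
t_1: node(1,0) S=106.9537 payoff=19.3863 vs cont=20.2737 → 20.2737 [wait]  node(1,1) S=129.3720 payoff=0.0000 vs cont=8.2564 → 8.2564 [wait]  ⇒ S*(1)=-
t_0: node(0,0) S=117.6300 payoff=8.7100 vs cont=13.7009 → 13.7009 [wait]  ⇒ S*(0)=-

price = 13.7009
boundary = - - 97.2464 88.4201 97.2464 106.9537 97.2464 106.9537 97.2464
tree:
13.7009
20.2737 8.2564
29.0936 13.0068 4.2873
37.9199 19.8263 7.3328 1.7218
45.9450 29.0936 12.1603 3.2773 0.4018
53.2418 37.9199 19.3863 6.1145 0.8724 0.0000
59.8763 45.9450 29.0936 11.1023 1.8942 0.0000 0.0000
65.9087 53.2418 37.9199 19.3863 4.1125 0.0000 0.0000 0.0000
71.3935 59.8763 45.9450 29.0936 8.9290 0.0000 0.0000 0.0000 0.0000
76.3806 65.9087 53.2418 37.9199 19.3863 0.0000 0.0000 0.0000 0.0000 0.0000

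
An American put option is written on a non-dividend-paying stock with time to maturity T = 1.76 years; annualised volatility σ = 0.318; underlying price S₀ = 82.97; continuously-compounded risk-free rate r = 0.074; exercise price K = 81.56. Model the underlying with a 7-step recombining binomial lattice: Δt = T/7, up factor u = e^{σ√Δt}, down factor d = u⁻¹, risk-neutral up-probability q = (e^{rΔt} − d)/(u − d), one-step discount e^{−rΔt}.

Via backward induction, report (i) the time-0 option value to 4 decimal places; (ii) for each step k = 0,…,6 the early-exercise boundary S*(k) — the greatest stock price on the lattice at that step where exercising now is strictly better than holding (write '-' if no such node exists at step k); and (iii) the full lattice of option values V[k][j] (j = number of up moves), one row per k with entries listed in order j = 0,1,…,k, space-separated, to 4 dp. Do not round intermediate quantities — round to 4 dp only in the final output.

price = 9.3842
boundary = - - 60.3145 51.4247 60.3145 51.4247 60.3145
tree:
9.3842
14.3607 5.1091
21.2455 8.4961 2.1533
30.1353 13.6988 3.9791 0.5382
37.7148 21.2455 7.1965 1.1396 0.0000
44.1772 30.1353 12.6359 2.4131 0.0000 0.0000
49.6871 37.7148 21.2455 5.1095 0.0000 0.0000 0.0000
54.3848 44.1772 30.1353 10.8190 0.0000 0.0000 0.0000 0.0000

params: Δt=0.25143 u=1.17287 d=0.85261 q=0.51886 e^(-rΔt)=0.98157
t_7 payoffs: 54.3848 44.1772 30.1353 10.8190 0.0000 0.0000 0.0000 0.0000
t_6: node(6,0) S=31.8729 payoff=49.6871 vs cont=48.1836 → 49.6871 [stop]  node(6,1) S=43.8452 payoff=37.7148 vs cont=36.2114 → 37.7148 [stop]  node(6,2) S=60.3145 payoff=21.2455 vs cont=19.7421 → 21.2455 [stop]  node(6,3) S=82.9700 payoff=0.0000 vs cont=5.1095 → 5.1095 [wait]  node(6,4) S=114.1355 payoff=0.0000 vs cont=0.0000 → 0.0000 [wait]  node(6,5) S=157.0075 payoff=0.0000 vs cont=0.0000 → 0.0000 [wait]  node(6,6) S=215.9833 payoff=0.0000 vs cont=0.0000 → 0.0000 [wait]  ⇒ S*(6)=60.3145
t_5: node(5,0) S=37.3828 payoff=44.1772 vs cont=42.6737 → 44.1772 [stop]  node(5,1) S=51.4247 payoff=30.1353 vs cont=28.6319 → 30.1353 [stop]  node(5,2) S=70.7410 payoff=10.8190 vs cont=12.6359 → 12.6359 [wait]  node(5,3) S=97.3130 payoff=0.0000 vs cont=2.4131 → 2.4131 [wait]  node(5,4) S=133.8661 payoff=0.0000 vs cont=0.0000 → 0.0000 [wait]  node(5,5) S=184.1494 payoff=0.0000 vs cont=0.0000 → 0.0000 [wait]  ⇒ S*(5)=51.4247
t_4: node(4,0) S=43.8452 payoff=37.7148 vs cont=36.2114 → 37.7148 [stop]  node(4,1) S=60.3145 payoff=21.2455 vs cont=20.6674 → 21.2455 [stop]  node(4,2) S=82.9700 payoff=0.0000 vs cont=7.1965 → 7.1965 [wait]  node(4,3) S=114.1355 payoff=0.0000 vs cont=1.1396 → 1.1396 [wait]  node(4,4) S=157.0075 payoff=0.0000 vs cont=0.0000 → 0.0000 [wait]  ⇒ S*(4)=60.3145
t_3: node(3,0) S=51.4247 payoff=30.1353 vs cont=28.6319 → 30.1353 [stop]  node(3,1) S=70.7410 payoff=10.8190 vs cont=13.6988 → 13.6988 [wait]  node(3,2) S=97.3130 payoff=0.0000 vs cont=3.9791 → 3.9791 [wait]  node(3,3) S=133.8661 payoff=0.0000 vs cont=0.5382 → 0.5382 [wait]  ⇒ S*(3)=51.4247
t_2: node(2,0) S=60.3145 payoff=21.2455 vs cont=21.2088 → 21.2455 [stop]  node(2,1) S=82.9700 payoff=0.0000 vs cont=8.4961 → 8.4961 [wait]  node(2,2) S=114.1355 payoff=0.0000 vs cont=2.1533 → 2.1533 [wait]  ⇒ S*(2)=60.3145
t_1: node(1,0) S=70.7410 payoff=10.8190 vs cont=14.3607 → 14.3607 [wait]  node(1,1) S=97.3130 payoff=0.0000 vs cont=5.1091 → 5.1091 [wait]  ⇒ S*(1)=-
t_0: node(0,0) S=82.9700 payoff=0.0000 vs cont=9.3842 → 9.3842 [wait]  ⇒ S*(0)=-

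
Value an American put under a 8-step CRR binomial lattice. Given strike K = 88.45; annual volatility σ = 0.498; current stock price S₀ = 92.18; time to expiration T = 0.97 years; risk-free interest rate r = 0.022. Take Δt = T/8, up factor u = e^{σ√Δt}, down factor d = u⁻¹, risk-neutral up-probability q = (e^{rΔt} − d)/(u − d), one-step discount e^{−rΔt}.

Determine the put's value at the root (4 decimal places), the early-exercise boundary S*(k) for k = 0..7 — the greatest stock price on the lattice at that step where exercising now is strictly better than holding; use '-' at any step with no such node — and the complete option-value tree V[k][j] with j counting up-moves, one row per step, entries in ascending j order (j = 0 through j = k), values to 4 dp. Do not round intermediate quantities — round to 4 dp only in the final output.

Δt=0.12125, u=1.18935, d=0.84079, q=0.46442, disc=e^(-rΔt)=0.99734
k=8 terminal: V=max(K-S,0) → 65.4274 55.8832 42.3824 23.2848 0.0000 0.0000 0.0000 0.0000 0.0000
k=7: j=0 S=27.3820 intr=61.0680 cont=60.8324 V=61.0680[EX]; j=1 S=38.7334 intr=49.7166 cont=49.4810 V=49.7166[EX]; j=2 S=54.7906 intr=33.6594 cont=33.4238 V=33.6594[EX]; j=3 S=77.5044 intr=10.9456 cont=12.4376 V=12.4376[hold]; j=4 S=109.6344 intr=0.0000 cont=0.0000 V=0.0000[hold]; j=5 S=155.0842 intr=0.0000 cont=0.0000 V=0.0000[hold]; j=6 S=219.3756 intr=0.0000 cont=0.0000 V=0.0000[hold]; j=7 S=310.3194 intr=0.0000 cont=0.0000 V=0.0000[hold]  S*(7)=54.7906
k=6: j=0 S=32.5668 intr=55.8832 cont=55.6476 V=55.8832[EX]; j=1 S=46.0676 intr=42.3824 cont=42.1468 V=42.3824[EX]; j=2 S=65.1652 intr=23.2848 cont=23.7402 V=23.7402[hold]; j=3 S=92.1800 intr=0.0000 cont=6.6436 V=6.6436[hold]; j=4 S=130.3939 intr=0.0000 cont=0.0000 V=0.0000[hold]; j=5 S=184.4497 intr=0.0000 cont=0.0000 V=0.0000[hold]; j=6 S=260.9148 intr=0.0000 cont=0.0000 V=0.0000[hold]  S*(6)=46.0676
k=5: j=0 S=38.7334 intr=49.7166 cont=49.4810 V=49.7166[EX]; j=1 S=54.7906 intr=33.6594 cont=33.6348 V=33.6594[EX]; j=2 S=77.5044 intr=10.9456 cont=15.7581 V=15.7581[hold]; j=3 S=109.6344 intr=0.0000 cont=3.5487 V=3.5487[hold]; j=4 S=155.0842 intr=0.0000 cont=0.0000 V=0.0000[hold]; j=5 S=219.3756 intr=0.0000 cont=0.0000 V=0.0000[hold]  S*(5)=54.7906
k=4: j=0 S=46.0676 intr=42.3824 cont=42.1468 V=42.3824[EX]; j=1 S=65.1652 intr=23.2848 cont=25.2782 V=25.2782[hold]; j=2 S=92.1800 intr=0.0000 cont=10.0610 V=10.0610[hold]; j=3 S=130.3939 intr=0.0000 cont=1.8956 V=1.8956[hold]; j=4 S=184.4497 intr=0.0000 cont=0.0000 V=0.0000[hold]  S*(4)=46.0676
k=3: j=0 S=54.7906 intr=33.6594 cont=34.3471 V=34.3471[hold]; j=1 S=77.5044 intr=10.9456 cont=18.1625 V=18.1625[hold]; j=2 S=109.6344 intr=0.0000 cont=6.2521 V=6.2521[hold]; j=3 S=155.0842 intr=0.0000 cont=1.0125 V=1.0125[hold]  S*(3)=-
k=2: j=0 S=65.1652 intr=23.2848 cont=26.7592 V=26.7592[hold]; j=1 S=92.1800 intr=0.0000 cont=12.5974 V=12.5974[hold]; j=2 S=130.3939 intr=0.0000 cont=3.8086 V=3.8086[hold]  S*(2)=-
k=1: j=0 S=77.5044 intr=10.9456 cont=20.1284 V=20.1284[hold]; j=1 S=109.6344 intr=0.0000 cont=8.4930 V=8.4930[hold]  S*(1)=-
k=0: j=0 S=92.1800 intr=0.0000 cont=14.6855 V=14.6855[hold]  S*(0)=-

price = 14.6855
boundary = - - - - 46.0676 54.7906 46.0676 54.7906
tree:
14.6855
20.1284 8.4930
26.7592 12.5974 3.8086
34.3471 18.1625 6.2521 1.0125
42.3824 25.2782 10.0610 1.8956 0.0000
49.7166 33.6594 15.7581 3.5487 0.0000 0.0000
55.8832 42.3824 23.7402 6.6436 0.0000 0.0000 0.0000
61.0680 49.7166 33.6594 12.4376 0.0000 0.0000 0.0000 0.0000
65.4274 55.8832 42.3824 23.2848 0.0000 0.0000 0.0000 0.0000 0.0000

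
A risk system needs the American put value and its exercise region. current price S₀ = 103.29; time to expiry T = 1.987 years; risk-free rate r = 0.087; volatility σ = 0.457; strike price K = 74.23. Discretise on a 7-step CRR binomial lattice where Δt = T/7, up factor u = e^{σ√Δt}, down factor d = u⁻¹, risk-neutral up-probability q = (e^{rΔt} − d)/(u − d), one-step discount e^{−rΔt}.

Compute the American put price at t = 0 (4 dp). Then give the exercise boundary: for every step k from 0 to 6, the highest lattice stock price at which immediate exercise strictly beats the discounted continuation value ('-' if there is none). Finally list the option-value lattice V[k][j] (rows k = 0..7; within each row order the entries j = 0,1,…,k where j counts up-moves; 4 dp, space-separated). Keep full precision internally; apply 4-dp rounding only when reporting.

Δt=0.28386, u=1.27568, d=0.78389, q=0.49027, disc=e^(-rΔt)=0.97561
k=7 terminal: V=max(K-S,0) → 55.4429 43.6565 24.4758 0.0000 0.0000 0.0000 0.0000 0.0000
k=6: j=0 S=23.9664 intr=50.2636 cont=48.4529 V=50.2636[EX]; j=1 S=39.0021 intr=35.2279 cont=33.4172 V=35.2279[EX]; j=2 S=63.4706 intr=10.7594 cont=12.1717 V=12.1717[hold]; j=3 S=103.2900 intr=0.0000 cont=0.0000 V=0.0000[hold]; j=4 S=168.0907 intr=0.0000 cont=0.0000 V=0.0000[hold]; j=5 S=273.5452 intr=0.0000 cont=0.0000 V=0.0000[hold]; j=6 S=445.1583 intr=0.0000 cont=0.0000 V=0.0000[hold]  S*(6)=39.0021
k=5: j=0 S=30.5735 intr=43.6565 cont=41.8458 V=43.6565[EX]; j=1 S=49.7542 intr=24.4758 cont=23.3406 V=24.4758[EX]; j=2 S=80.9684 intr=0.0000 cont=6.0529 V=6.0529[hold]; j=3 S=131.7653 intr=0.0000 cont=0.0000 V=0.0000[hold]; j=4 S=214.4304 intr=0.0000 cont=0.0000 V=0.0000[hold]; j=5 S=348.9569 intr=0.0000 cont=0.0000 V=0.0000[hold]  S*(5)=49.7542
k=4: j=0 S=39.0021 intr=35.2279 cont=33.4172 V=35.2279[EX]; j=1 S=63.4706 intr=10.7594 cont=15.0669 V=15.0669[hold]; j=2 S=103.2900 intr=0.0000 cont=3.0101 V=3.0101[hold]; j=3 S=168.0907 intr=0.0000 cont=0.0000 V=0.0000[hold]; j=4 S=273.5452 intr=0.0000 cont=0.0000 V=0.0000[hold]  S*(4)=39.0021
k=3: j=0 S=49.7542 intr=24.4758 cont=24.7254 V=24.7254[hold]; j=1 S=80.9684 intr=0.0000 cont=8.9325 V=8.9325[hold]; j=2 S=131.7653 intr=0.0000 cont=1.4969 V=1.4969[hold]; j=3 S=214.4304 intr=0.0000 cont=0.0000 V=0.0000[hold]  S*(3)=-
k=2: j=0 S=63.4706 intr=10.7594 cont=16.5683 V=16.5683[hold]; j=1 S=103.2900 intr=0.0000 cont=5.1581 V=5.1581[hold]; j=2 S=168.0907 intr=0.0000 cont=0.7444 V=0.7444[hold]  S*(2)=-
k=1: j=0 S=80.9684 intr=0.0000 cont=10.7065 V=10.7065[hold]; j=1 S=131.7653 intr=0.0000 cont=2.9212 V=2.9212[hold]  S*(1)=-
k=0: j=0 S=103.2900 intr=0.0000 cont=6.7215 V=6.7215[hold]  S*(0)=-

price = 6.7215
boundary = - - - - 39.0021 49.7542 39.0021
tree:
6.7215
10.7065 2.9212
16.5683 5.1581 0.7444
24.7254 8.9325 1.4969 0.0000
35.2279 15.0669 3.0101 0.0000 0.0000
43.6565 24.4758 6.0529 0.0000 0.0000 0.0000
50.2636 35.2279 12.1717 0.0000 0.0000 0.0000 0.0000
55.4429 43.6565 24.4758 0.0000 0.0000 0.0000 0.0000 0.0000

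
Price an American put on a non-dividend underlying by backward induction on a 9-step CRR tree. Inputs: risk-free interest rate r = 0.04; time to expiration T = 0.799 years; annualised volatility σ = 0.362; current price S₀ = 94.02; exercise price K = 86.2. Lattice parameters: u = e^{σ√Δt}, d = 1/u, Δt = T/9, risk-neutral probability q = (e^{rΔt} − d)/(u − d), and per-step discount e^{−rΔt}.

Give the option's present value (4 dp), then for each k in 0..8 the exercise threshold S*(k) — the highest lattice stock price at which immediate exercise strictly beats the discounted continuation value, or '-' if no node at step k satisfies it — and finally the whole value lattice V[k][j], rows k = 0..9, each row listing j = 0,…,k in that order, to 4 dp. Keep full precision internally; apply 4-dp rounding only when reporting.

Δt=0.08878, u=1.11389, d=0.89775, q=0.48952, disc=e^(-rΔt)=0.99646
k=9 terminal: V=max(K-S,0) → 50.5850 42.0105 31.3717 18.1715 1.7932 0.0000 0.0000 0.0000 0.0000 0.0000
k=8: j=0 S=39.6713 intr=46.5287 cont=46.2232 V=46.5287[EX]; j=1 S=49.2223 intr=36.9777 cont=36.6721 V=36.9777[EX]; j=2 S=61.0728 intr=25.1272 cont=24.8216 V=25.1272[EX]; j=3 S=75.7764 intr=10.4236 cont=10.1180 V=10.4236[EX]; j=4 S=94.0200 intr=0.0000 cont=0.9122 V=0.9122[hold]; j=5 S=116.6558 intr=0.0000 cont=0.0000 V=0.0000[hold]; j=6 S=144.7413 intr=0.0000 cont=0.0000 V=0.0000[hold]; j=7 S=179.5885 intr=0.0000 cont=0.0000 V=0.0000[hold]; j=8 S=222.8253 intr=0.0000 cont=0.0000 V=0.0000[hold]  S*(8)=75.7764
k=7: j=0 S=44.1895 intr=42.0105 cont=41.7049 V=42.0105[EX]; j=1 S=54.8283 intr=31.3717 cont=31.0661 V=31.3717[EX]; j=2 S=68.0285 intr=18.1715 cont=17.8659 V=18.1715[EX]; j=3 S=84.4068 intr=1.7932 cont=5.7471 V=5.7471[hold]; j=4 S=104.7281 intr=0.0000 cont=0.4640 V=0.4640[hold]; j=5 S=129.9419 intr=0.0000 cont=0.0000 V=0.0000[hold]; j=6 S=161.2261 intr=0.0000 cont=0.0000 V=0.0000[hold]; j=7 S=200.0421 intr=0.0000 cont=0.0000 V=0.0000[hold]  S*(7)=68.0285
k=6: j=0 S=49.2223 intr=36.9777 cont=36.6721 V=36.9777[EX]; j=1 S=61.0728 intr=25.1272 cont=24.8216 V=25.1272[EX]; j=2 S=75.7764 intr=10.4236 cont=12.0466 V=12.0466[hold]; j=3 S=94.0200 intr=0.0000 cont=3.1497 V=3.1497[hold]; j=4 S=116.6558 intr=0.0000 cont=0.2360 V=0.2360[hold]; j=5 S=144.7413 intr=0.0000 cont=0.0000 V=0.0000[hold]; j=6 S=179.5885 intr=0.0000 cont=0.0000 V=0.0000[hold]  S*(6)=61.0728
k=5: j=0 S=54.8283 intr=31.3717 cont=31.0661 V=31.3717[EX]; j=1 S=68.0285 intr=18.1715 cont=18.6576 V=18.6576[hold]; j=2 S=84.4068 intr=1.7932 cont=7.6641 V=7.6641[hold]; j=3 S=104.7281 intr=0.0000 cont=1.7173 V=1.7173[hold]; j=4 S=129.9419 intr=0.0000 cont=0.1201 V=0.1201[hold]; j=5 S=161.2261 intr=0.0000 cont=0.0000 V=0.0000[hold]  S*(5)=54.8283
k=4: j=0 S=61.0728 intr=25.1272 cont=25.0587 V=25.1272[EX]; j=1 S=75.7764 intr=10.4236 cont=13.2290 V=13.2290[hold]; j=2 S=94.0200 intr=0.0000 cont=4.7362 V=4.7362[hold]; j=3 S=116.6558 intr=0.0000 cont=0.9321 V=0.9321[hold]; j=4 S=144.7413 intr=0.0000 cont=0.0611 V=0.0611[hold]  S*(4)=61.0728
k=3: j=0 S=68.0285 intr=18.1715 cont=19.2344 V=19.2344[hold]; j=1 S=84.4068 intr=1.7932 cont=9.0395 V=9.0395[hold]; j=2 S=104.7281 intr=0.0000 cont=2.8638 V=2.8638[hold]; j=3 S=129.9419 intr=0.0000 cont=0.5039 V=0.5039[hold]  S*(3)=-
k=2: j=0 S=75.7764 intr=10.4236 cont=14.1933 V=14.1933[hold]; j=1 S=94.0200 intr=0.0000 cont=5.9950 V=5.9950[hold]; j=2 S=116.6558 intr=0.0000 cont=1.7025 V=1.7025[hold]  S*(2)=-
k=1: j=0 S=84.4068 intr=1.7932 cont=10.1440 V=10.1440[hold]; j=1 S=104.7281 intr=0.0000 cont=3.8800 V=3.8800[hold]  S*(1)=-
k=0: j=0 S=94.0200 intr=0.0000 cont=7.0525 V=7.0525[hold]  S*(0)=-

price = 7.0525
boundary = - - - - 61.0728 54.8283 61.0728 68.0285 75.7764
tree:
7.0525
10.1440 3.8800
14.1933 5.9950 1.7025
19.2344 9.0395 2.8638 0.5039
25.1272 13.2290 4.7362 0.9321 0.0611
31.3717 18.6576 7.6641 1.7173 0.1201 0.0000
36.9777 25.1272 12.0466 3.1497 0.2360 0.0000 0.0000
42.0105 31.3717 18.1715 5.7471 0.4640 0.0000 0.0000 0.0000
46.5287 36.9777 25.1272 10.4236 0.9122 0.0000 0.0000 0.0000 0.0000
50.5850 42.0105 31.3717 18.1715 1.7932 0.0000 0.0000 0.0000 0.0000 0.0000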